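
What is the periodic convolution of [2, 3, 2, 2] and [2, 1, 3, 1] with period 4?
Use y[k] = Σ_j u[j]·v[(k-j) mod 4]. y[0] = 2×2 + 3×1 + 2×3 + 2×1 = 15; y[1] = 2×1 + 3×2 + 2×1 + 2×3 = 16; y[2] = 2×3 + 3×1 + 2×2 + 2×1 = 15; y[3] = 2×1 + 3×3 + 2×1 + 2×2 = 17. Result: [15, 16, 15, 17]

[15, 16, 15, 17]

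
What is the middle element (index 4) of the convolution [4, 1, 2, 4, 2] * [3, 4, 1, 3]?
Use y[k] = Σ_i a[i]·b[k-i] at k=4. y[4] = 1×3 + 2×1 + 4×4 + 2×3 = 27

27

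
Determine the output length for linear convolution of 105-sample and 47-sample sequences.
Linear/full convolution length: m + n - 1 = 105 + 47 - 1 = 151

151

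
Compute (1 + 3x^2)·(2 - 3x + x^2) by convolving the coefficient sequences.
Ascending coefficients: a = [1, 0, 3], b = [2, -3, 1]. c[0] = 1×2 = 2; c[1] = 1×-3 + 0×2 = -3; c[2] = 1×1 + 0×-3 + 3×2 = 7; c[3] = 0×1 + 3×-3 = -9; c[4] = 3×1 = 3. Result coefficients: [2, -3, 7, -9, 3] → 2 - 3x + 7x^2 - 9x^3 + 3x^4

2 - 3x + 7x^2 - 9x^3 + 3x^4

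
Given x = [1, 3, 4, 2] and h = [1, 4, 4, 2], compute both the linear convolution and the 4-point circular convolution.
Linear: y_lin[0] = 1×1 = 1; y_lin[1] = 1×4 + 3×1 = 7; y_lin[2] = 1×4 + 3×4 + 4×1 = 20; y_lin[3] = 1×2 + 3×4 + 4×4 + 2×1 = 32; y_lin[4] = 3×2 + 4×4 + 2×4 = 30; y_lin[5] = 4×2 + 2×4 = 16; y_lin[6] = 2×2 = 4 → [1, 7, 20, 32, 30, 16, 4]. Circular (length 4): y[0] = 1×1 + 3×2 + 4×4 + 2×4 = 31; y[1] = 1×4 + 3×1 + 4×2 + 2×4 = 23; y[2] = 1×4 + 3×4 + 4×1 + 2×2 = 24; y[3] = 1×2 + 3×4 + 4×4 + 2×1 = 32 → [31, 23, 24, 32]

Linear: [1, 7, 20, 32, 30, 16, 4], Circular: [31, 23, 24, 32]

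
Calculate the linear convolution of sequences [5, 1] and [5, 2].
y[0] = 5×5 = 25; y[1] = 5×2 + 1×5 = 15; y[2] = 1×2 = 2

[25, 15, 2]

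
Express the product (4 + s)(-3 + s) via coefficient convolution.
Ascending coefficients: a = [4, 1], b = [-3, 1]. c[0] = 4×-3 = -12; c[1] = 4×1 + 1×-3 = 1; c[2] = 1×1 = 1. Result coefficients: [-12, 1, 1] → -12 + s + s^2

-12 + s + s^2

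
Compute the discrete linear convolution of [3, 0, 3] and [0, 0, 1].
y[0] = 3×0 = 0; y[1] = 3×0 + 0×0 = 0; y[2] = 3×1 + 0×0 + 3×0 = 3; y[3] = 0×1 + 3×0 = 0; y[4] = 3×1 = 3

[0, 0, 3, 0, 3]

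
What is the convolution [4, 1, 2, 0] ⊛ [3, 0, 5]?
y[0] = 4×3 = 12; y[1] = 4×0 + 1×3 = 3; y[2] = 4×5 + 1×0 + 2×3 = 26; y[3] = 1×5 + 2×0 + 0×3 = 5; y[4] = 2×5 + 0×0 = 10; y[5] = 0×5 = 0

[12, 3, 26, 5, 10, 0]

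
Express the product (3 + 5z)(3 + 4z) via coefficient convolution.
Ascending coefficients: a = [3, 5], b = [3, 4]. c[0] = 3×3 = 9; c[1] = 3×4 + 5×3 = 27; c[2] = 5×4 = 20. Result coefficients: [9, 27, 20] → 9 + 27z + 20z^2

9 + 27z + 20z^2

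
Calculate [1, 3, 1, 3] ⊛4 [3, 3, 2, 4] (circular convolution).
Use y[k] = Σ_j u[j]·v[(k-j) mod 4]. y[0] = 1×3 + 3×4 + 1×2 + 3×3 = 26; y[1] = 1×3 + 3×3 + 1×4 + 3×2 = 22; y[2] = 1×2 + 3×3 + 1×3 + 3×4 = 26; y[3] = 1×4 + 3×2 + 1×3 + 3×3 = 22. Result: [26, 22, 26, 22]

[26, 22, 26, 22]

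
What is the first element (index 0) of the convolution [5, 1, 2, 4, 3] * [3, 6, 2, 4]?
Use y[k] = Σ_i a[i]·b[k-i] at k=0. y[0] = 5×3 = 15

15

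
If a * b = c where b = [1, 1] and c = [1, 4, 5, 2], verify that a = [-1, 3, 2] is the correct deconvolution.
Forward-compute [-1, 3, 2] * [1, 1]: c[0] = -1×1 = -1; c[1] = -1×1 + 3×1 = 2; c[2] = 3×1 + 2×1 = 5; c[3] = 2×1 = 2 → [-1, 2, 5, 2]. Does not match given c = [1, 4, 5, 2].

Not verified. [-1, 3, 2] * [1, 1] = [-1, 2, 5, 2], which differs from [1, 4, 5, 2] at index 0.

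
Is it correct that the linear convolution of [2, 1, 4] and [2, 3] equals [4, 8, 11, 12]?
Recompute linear convolution of [2, 1, 4] and [2, 3]: y[0] = 2×2 = 4; y[1] = 2×3 + 1×2 = 8; y[2] = 1×3 + 4×2 = 11; y[3] = 4×3 = 12 → [4, 8, 11, 12]. Given [4, 8, 11, 12] matches, so answer: Yes

Yes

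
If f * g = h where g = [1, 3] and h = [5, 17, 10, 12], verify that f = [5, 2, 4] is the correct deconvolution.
Forward-compute [5, 2, 4] * [1, 3]: h[0] = 5×1 = 5; h[1] = 5×3 + 2×1 = 17; h[2] = 2×3 + 4×1 = 10; h[3] = 4×3 = 12 → [5, 17, 10, 12]. Matches given h = [5, 17, 10, 12], so verified.

Verified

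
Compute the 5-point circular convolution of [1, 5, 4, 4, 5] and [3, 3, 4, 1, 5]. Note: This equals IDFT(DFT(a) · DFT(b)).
Either evaluate y[k] = Σ_j a[j]·b[(k-j) mod 5] directly, or use IDFT(DFT(a) · DFT(b)). y[0] = 1×3 + 5×5 + 4×1 + 4×4 + 5×3 = 63; y[1] = 1×3 + 5×3 + 4×5 + 4×1 + 5×4 = 62; y[2] = 1×4 + 5×3 + 4×3 + 4×5 + 5×1 = 56; y[3] = 1×1 + 5×4 + 4×3 + 4×3 + 5×5 = 70; y[4] = 1×5 + 5×1 + 4×4 + 4×3 + 5×3 = 53. Result: [63, 62, 56, 70, 53]

[63, 62, 56, 70, 53]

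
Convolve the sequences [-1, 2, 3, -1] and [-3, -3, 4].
y[0] = -1×-3 = 3; y[1] = -1×-3 + 2×-3 = -3; y[2] = -1×4 + 2×-3 + 3×-3 = -19; y[3] = 2×4 + 3×-3 + -1×-3 = 2; y[4] = 3×4 + -1×-3 = 15; y[5] = -1×4 = -4

[3, -3, -19, 2, 15, -4]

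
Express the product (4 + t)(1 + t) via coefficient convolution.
Ascending coefficients: a = [4, 1], b = [1, 1]. c[0] = 4×1 = 4; c[1] = 4×1 + 1×1 = 5; c[2] = 1×1 = 1. Result coefficients: [4, 5, 1] → 4 + 5t + t^2

4 + 5t + t^2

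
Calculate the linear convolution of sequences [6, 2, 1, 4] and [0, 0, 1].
y[0] = 6×0 = 0; y[1] = 6×0 + 2×0 = 0; y[2] = 6×1 + 2×0 + 1×0 = 6; y[3] = 2×1 + 1×0 + 4×0 = 2; y[4] = 1×1 + 4×0 = 1; y[5] = 4×1 = 4

[0, 0, 6, 2, 1, 4]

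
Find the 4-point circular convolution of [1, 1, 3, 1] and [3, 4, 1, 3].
Use y[k] = Σ_j f[j]·g[(k-j) mod 4]. y[0] = 1×3 + 1×3 + 3×1 + 1×4 = 13; y[1] = 1×4 + 1×3 + 3×3 + 1×1 = 17; y[2] = 1×1 + 1×4 + 3×3 + 1×3 = 17; y[3] = 1×3 + 1×1 + 3×4 + 1×3 = 19. Result: [13, 17, 17, 19]

[13, 17, 17, 19]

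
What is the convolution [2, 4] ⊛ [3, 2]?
y[0] = 2×3 = 6; y[1] = 2×2 + 4×3 = 16; y[2] = 4×2 = 8

[6, 16, 8]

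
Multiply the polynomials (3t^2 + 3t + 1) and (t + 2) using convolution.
Ascending coefficients: a = [1, 3, 3], b = [2, 1]. c[0] = 1×2 = 2; c[1] = 1×1 + 3×2 = 7; c[2] = 3×1 + 3×2 = 9; c[3] = 3×1 = 3. Result coefficients: [2, 7, 9, 3] → 3t^3 + 9t^2 + 7t + 2

3t^3 + 9t^2 + 7t + 2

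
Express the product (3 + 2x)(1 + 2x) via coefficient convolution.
Ascending coefficients: a = [3, 2], b = [1, 2]. c[0] = 3×1 = 3; c[1] = 3×2 + 2×1 = 8; c[2] = 2×2 = 4. Result coefficients: [3, 8, 4] → 3 + 8x + 4x^2

3 + 8x + 4x^2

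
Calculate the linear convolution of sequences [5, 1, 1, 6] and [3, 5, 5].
y[0] = 5×3 = 15; y[1] = 5×5 + 1×3 = 28; y[2] = 5×5 + 1×5 + 1×3 = 33; y[3] = 1×5 + 1×5 + 6×3 = 28; y[4] = 1×5 + 6×5 = 35; y[5] = 6×5 = 30

[15, 28, 33, 28, 35, 30]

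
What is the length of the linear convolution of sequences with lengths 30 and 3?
Linear/full convolution length: m + n - 1 = 30 + 3 - 1 = 32

32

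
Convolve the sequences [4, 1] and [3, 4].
y[0] = 4×3 = 12; y[1] = 4×4 + 1×3 = 19; y[2] = 1×4 = 4

[12, 19, 4]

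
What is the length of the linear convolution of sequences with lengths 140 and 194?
Linear/full convolution length: m + n - 1 = 140 + 194 - 1 = 333

333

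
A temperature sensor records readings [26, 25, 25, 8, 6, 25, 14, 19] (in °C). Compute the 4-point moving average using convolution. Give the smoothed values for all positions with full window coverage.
4-point moving average kernel = [1, 1, 1, 1]. Apply in 'valid' mode (full window coverage): avg[0] = (26 + 25 + 25 + 8) / 4 = 21.0; avg[1] = (25 + 25 + 8 + 6) / 4 = 16.0; avg[2] = (25 + 8 + 6 + 25) / 4 = 16.0; avg[3] = (8 + 6 + 25 + 14) / 4 = 13.25; avg[4] = (6 + 25 + 14 + 19) / 4 = 16.0. Smoothed values: [21.0, 16.0, 16.0, 13.25, 16.0]

[21.0, 16.0, 16.0, 13.25, 16.0]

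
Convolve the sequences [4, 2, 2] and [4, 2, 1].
y[0] = 4×4 = 16; y[1] = 4×2 + 2×4 = 16; y[2] = 4×1 + 2×2 + 2×4 = 16; y[3] = 2×1 + 2×2 = 6; y[4] = 2×1 = 2

[16, 16, 16, 6, 2]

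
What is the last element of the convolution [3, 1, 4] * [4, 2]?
Use y[k] = Σ_i a[i]·b[k-i] at k=3. y[3] = 4×2 = 8

8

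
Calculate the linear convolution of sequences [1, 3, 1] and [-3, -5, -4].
y[0] = 1×-3 = -3; y[1] = 1×-5 + 3×-3 = -14; y[2] = 1×-4 + 3×-5 + 1×-3 = -22; y[3] = 3×-4 + 1×-5 = -17; y[4] = 1×-4 = -4

[-3, -14, -22, -17, -4]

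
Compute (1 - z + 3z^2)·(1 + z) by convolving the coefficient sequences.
Ascending coefficients: a = [1, -1, 3], b = [1, 1]. c[0] = 1×1 = 1; c[1] = 1×1 + -1×1 = 0; c[2] = -1×1 + 3×1 = 2; c[3] = 3×1 = 3. Result coefficients: [1, 0, 2, 3] → 1 + 2z^2 + 3z^3

1 + 2z^2 + 3z^3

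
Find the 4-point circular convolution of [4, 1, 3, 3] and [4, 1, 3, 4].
Use y[k] = Σ_j s[j]·t[(k-j) mod 4]. y[0] = 4×4 + 1×4 + 3×3 + 3×1 = 32; y[1] = 4×1 + 1×4 + 3×4 + 3×3 = 29; y[2] = 4×3 + 1×1 + 3×4 + 3×4 = 37; y[3] = 4×4 + 1×3 + 3×1 + 3×4 = 34. Result: [32, 29, 37, 34]

[32, 29, 37, 34]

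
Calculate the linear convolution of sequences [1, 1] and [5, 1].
y[0] = 1×5 = 5; y[1] = 1×1 + 1×5 = 6; y[2] = 1×1 = 1

[5, 6, 1]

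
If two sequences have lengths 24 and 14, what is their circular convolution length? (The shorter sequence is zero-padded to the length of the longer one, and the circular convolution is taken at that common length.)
Circular convolution (zero-padding the shorter input) has length max(m, n) = max(24, 14) = 24

24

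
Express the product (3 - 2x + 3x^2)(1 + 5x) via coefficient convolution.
Ascending coefficients: a = [3, -2, 3], b = [1, 5]. c[0] = 3×1 = 3; c[1] = 3×5 + -2×1 = 13; c[2] = -2×5 + 3×1 = -7; c[3] = 3×5 = 15. Result coefficients: [3, 13, -7, 15] → 3 + 13x - 7x^2 + 15x^3

3 + 13x - 7x^2 + 15x^3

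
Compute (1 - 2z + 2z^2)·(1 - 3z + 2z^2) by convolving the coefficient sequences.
Ascending coefficients: a = [1, -2, 2], b = [1, -3, 2]. c[0] = 1×1 = 1; c[1] = 1×-3 + -2×1 = -5; c[2] = 1×2 + -2×-3 + 2×1 = 10; c[3] = -2×2 + 2×-3 = -10; c[4] = 2×2 = 4. Result coefficients: [1, -5, 10, -10, 4] → 1 - 5z + 10z^2 - 10z^3 + 4z^4

1 - 5z + 10z^2 - 10z^3 + 4z^4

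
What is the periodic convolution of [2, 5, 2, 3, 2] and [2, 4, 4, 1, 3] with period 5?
Use y[k] = Σ_j u[j]·v[(k-j) mod 5]. y[0] = 2×2 + 5×3 + 2×1 + 3×4 + 2×4 = 41; y[1] = 2×4 + 5×2 + 2×3 + 3×1 + 2×4 = 35; y[2] = 2×4 + 5×4 + 2×2 + 3×3 + 2×1 = 43; y[3] = 2×1 + 5×4 + 2×4 + 3×2 + 2×3 = 42; y[4] = 2×3 + 5×1 + 2×4 + 3×4 + 2×2 = 35. Result: [41, 35, 43, 42, 35]

[41, 35, 43, 42, 35]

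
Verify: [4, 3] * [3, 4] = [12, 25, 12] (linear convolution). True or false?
Recompute linear convolution of [4, 3] and [3, 4]: y[0] = 4×3 = 12; y[1] = 4×4 + 3×3 = 25; y[2] = 3×4 = 12 → [12, 25, 12]. Given [12, 25, 12] matches, so answer: Yes

Yes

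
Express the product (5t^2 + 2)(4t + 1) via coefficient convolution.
Ascending coefficients: a = [2, 0, 5], b = [1, 4]. c[0] = 2×1 = 2; c[1] = 2×4 + 0×1 = 8; c[2] = 0×4 + 5×1 = 5; c[3] = 5×4 = 20. Result coefficients: [2, 8, 5, 20] → 20t^3 + 5t^2 + 8t + 2

20t^3 + 5t^2 + 8t + 2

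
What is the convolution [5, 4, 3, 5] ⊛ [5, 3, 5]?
y[0] = 5×5 = 25; y[1] = 5×3 + 4×5 = 35; y[2] = 5×5 + 4×3 + 3×5 = 52; y[3] = 4×5 + 3×3 + 5×5 = 54; y[4] = 3×5 + 5×3 = 30; y[5] = 5×5 = 25

[25, 35, 52, 54, 30, 25]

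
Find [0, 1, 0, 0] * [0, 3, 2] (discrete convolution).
y[0] = 0×0 = 0; y[1] = 0×3 + 1×0 = 0; y[2] = 0×2 + 1×3 + 0×0 = 3; y[3] = 1×2 + 0×3 + 0×0 = 2; y[4] = 0×2 + 0×3 = 0; y[5] = 0×2 = 0

[0, 0, 3, 2, 0, 0]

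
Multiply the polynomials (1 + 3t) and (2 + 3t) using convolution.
Ascending coefficients: a = [1, 3], b = [2, 3]. c[0] = 1×2 = 2; c[1] = 1×3 + 3×2 = 9; c[2] = 3×3 = 9. Result coefficients: [2, 9, 9] → 2 + 9t + 9t^2

2 + 9t + 9t^2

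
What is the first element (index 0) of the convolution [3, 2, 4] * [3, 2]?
Use y[k] = Σ_i a[i]·b[k-i] at k=0. y[0] = 3×3 = 9

9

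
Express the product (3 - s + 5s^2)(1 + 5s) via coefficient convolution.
Ascending coefficients: a = [3, -1, 5], b = [1, 5]. c[0] = 3×1 = 3; c[1] = 3×5 + -1×1 = 14; c[2] = -1×5 + 5×1 = 0; c[3] = 5×5 = 25. Result coefficients: [3, 14, 0, 25] → 3 + 14s + 25s^3

3 + 14s + 25s^3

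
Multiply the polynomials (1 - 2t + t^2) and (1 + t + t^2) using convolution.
Ascending coefficients: a = [1, -2, 1], b = [1, 1, 1]. c[0] = 1×1 = 1; c[1] = 1×1 + -2×1 = -1; c[2] = 1×1 + -2×1 + 1×1 = 0; c[3] = -2×1 + 1×1 = -1; c[4] = 1×1 = 1. Result coefficients: [1, -1, 0, -1, 1] → 1 - t - t^3 + t^4

1 - t - t^3 + t^4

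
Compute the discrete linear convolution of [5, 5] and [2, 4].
y[0] = 5×2 = 10; y[1] = 5×4 + 5×2 = 30; y[2] = 5×4 = 20

[10, 30, 20]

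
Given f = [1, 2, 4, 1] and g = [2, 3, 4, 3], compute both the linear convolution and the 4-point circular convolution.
Linear: y_lin[0] = 1×2 = 2; y_lin[1] = 1×3 + 2×2 = 7; y_lin[2] = 1×4 + 2×3 + 4×2 = 18; y_lin[3] = 1×3 + 2×4 + 4×3 + 1×2 = 25; y_lin[4] = 2×3 + 4×4 + 1×3 = 25; y_lin[5] = 4×3 + 1×4 = 16; y_lin[6] = 1×3 = 3 → [2, 7, 18, 25, 25, 16, 3]. Circular (length 4): y[0] = 1×2 + 2×3 + 4×4 + 1×3 = 27; y[1] = 1×3 + 2×2 + 4×3 + 1×4 = 23; y[2] = 1×4 + 2×3 + 4×2 + 1×3 = 21; y[3] = 1×3 + 2×4 + 4×3 + 1×2 = 25 → [27, 23, 21, 25]

Linear: [2, 7, 18, 25, 25, 16, 3], Circular: [27, 23, 21, 25]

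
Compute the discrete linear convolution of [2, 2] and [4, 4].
y[0] = 2×4 = 8; y[1] = 2×4 + 2×4 = 16; y[2] = 2×4 = 8

[8, 16, 8]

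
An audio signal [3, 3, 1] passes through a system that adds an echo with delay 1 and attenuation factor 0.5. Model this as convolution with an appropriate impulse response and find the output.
Direct-path + delayed-attenuated-path model → impulse response h = [1, 0.5] (1 at lag 0, 0.5 at lag 1). Output y[n] = x[n] + 0.5·x[n - 1] (with x[n] = 0 outside 0..2): y[0] = 3 + 0.5×0 = 3; y[1] = 3 + 0.5×3 = 4.5; y[2] = 1 + 0.5×3 = 2.5; y[3] = 0 + 0.5×1 = 0.5. So y = [3, 4.5, 2.5, 0.5]

[3, 4.5, 2.5, 0.5]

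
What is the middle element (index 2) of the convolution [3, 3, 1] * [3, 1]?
Use y[k] = Σ_i a[i]·b[k-i] at k=2. y[2] = 3×1 + 1×3 = 6

6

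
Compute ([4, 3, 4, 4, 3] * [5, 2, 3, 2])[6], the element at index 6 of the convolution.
Use y[k] = Σ_i a[i]·b[k-i] at k=6. y[6] = 4×2 + 3×3 = 17

17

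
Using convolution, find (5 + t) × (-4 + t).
Ascending coefficients: a = [5, 1], b = [-4, 1]. c[0] = 5×-4 = -20; c[1] = 5×1 + 1×-4 = 1; c[2] = 1×1 = 1. Result coefficients: [-20, 1, 1] → -20 + t + t^2

-20 + t + t^2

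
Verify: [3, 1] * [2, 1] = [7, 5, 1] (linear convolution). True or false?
Recompute linear convolution of [3, 1] and [2, 1]: y[0] = 3×2 = 6; y[1] = 3×1 + 1×2 = 5; y[2] = 1×1 = 1 → [6, 5, 1]. Compare to given [7, 5, 1]: they differ at index 0: given 7, correct 6, so answer: No

No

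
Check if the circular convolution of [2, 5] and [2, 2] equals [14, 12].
Recompute circular convolution of [2, 5] and [2, 2]: y[0] = 2×2 + 5×2 = 14; y[1] = 2×2 + 5×2 = 14 → [14, 14]. Compare to given [14, 12]: they differ at index 1: given 12, correct 14, so answer: No

No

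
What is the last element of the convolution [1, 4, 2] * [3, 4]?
Use y[k] = Σ_i a[i]·b[k-i] at k=3. y[3] = 2×4 = 8

8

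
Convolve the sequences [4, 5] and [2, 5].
y[0] = 4×2 = 8; y[1] = 4×5 + 5×2 = 30; y[2] = 5×5 = 25

[8, 30, 25]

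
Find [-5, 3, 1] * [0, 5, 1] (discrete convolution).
y[0] = -5×0 = 0; y[1] = -5×5 + 3×0 = -25; y[2] = -5×1 + 3×5 + 1×0 = 10; y[3] = 3×1 + 1×5 = 8; y[4] = 1×1 = 1

[0, -25, 10, 8, 1]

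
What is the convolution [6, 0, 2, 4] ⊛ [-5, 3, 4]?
y[0] = 6×-5 = -30; y[1] = 6×3 + 0×-5 = 18; y[2] = 6×4 + 0×3 + 2×-5 = 14; y[3] = 0×4 + 2×3 + 4×-5 = -14; y[4] = 2×4 + 4×3 = 20; y[5] = 4×4 = 16

[-30, 18, 14, -14, 20, 16]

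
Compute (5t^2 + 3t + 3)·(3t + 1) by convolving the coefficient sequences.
Ascending coefficients: a = [3, 3, 5], b = [1, 3]. c[0] = 3×1 = 3; c[1] = 3×3 + 3×1 = 12; c[2] = 3×3 + 5×1 = 14; c[3] = 5×3 = 15. Result coefficients: [3, 12, 14, 15] → 15t^3 + 14t^2 + 12t + 3

15t^3 + 14t^2 + 12t + 3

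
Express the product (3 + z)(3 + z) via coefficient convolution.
Ascending coefficients: a = [3, 1], b = [3, 1]. c[0] = 3×3 = 9; c[1] = 3×1 + 1×3 = 6; c[2] = 1×1 = 1. Result coefficients: [9, 6, 1] → 9 + 6z + z^2

9 + 6z + z^2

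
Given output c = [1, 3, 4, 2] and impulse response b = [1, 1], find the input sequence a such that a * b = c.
Deconvolve c=[1, 3, 4, 2] by b=[1, 1]. Since b[0]=1, solve forward: a[0] = c[0] / 1 = 1; a[1] = (c[1] - 1×1) / 1 = 2; a[2] = (c[2] - 2×1) / 1 = 2. So a = [1, 2, 2]. Check by forward convolution: c[0] = 1×1 = 1; c[1] = 1×1 + 2×1 = 3; c[2] = 2×1 + 2×1 = 4; c[3] = 2×1 = 2

[1, 2, 2]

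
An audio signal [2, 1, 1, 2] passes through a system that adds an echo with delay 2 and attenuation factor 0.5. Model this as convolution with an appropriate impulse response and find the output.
Direct-path + delayed-attenuated-path model → impulse response h = [1, 0, 0.5] (1 at lag 0, 0.5 at lag 2). Output y[n] = x[n] + 0.5·x[n - 2] (with x[n] = 0 outside 0..3): y[0] = 2 + 0.5×0 = 2; y[1] = 1 + 0.5×0 = 1; y[2] = 1 + 0.5×2 = 2.0; y[3] = 2 + 0.5×1 = 2.5; y[4] = 0 + 0.5×1 = 0.5; y[5] = 0 + 0.5×2 = 1.0. So y = [2, 1, 2.0, 2.5, 0.5, 1.0]

[2, 1, 2.0, 2.5, 0.5, 1.0]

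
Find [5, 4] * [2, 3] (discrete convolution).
y[0] = 5×2 = 10; y[1] = 5×3 + 4×2 = 23; y[2] = 4×3 = 12

[10, 23, 12]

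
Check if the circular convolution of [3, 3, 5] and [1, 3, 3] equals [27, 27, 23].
Recompute circular convolution of [3, 3, 5] and [1, 3, 3]: y[0] = 3×1 + 3×3 + 5×3 = 27; y[1] = 3×3 + 3×1 + 5×3 = 27; y[2] = 3×3 + 3×3 + 5×1 = 23 → [27, 27, 23]. Given [27, 27, 23] matches, so answer: Yes

Yes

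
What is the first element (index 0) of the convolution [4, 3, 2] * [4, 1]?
Use y[k] = Σ_i a[i]·b[k-i] at k=0. y[0] = 4×4 = 16

16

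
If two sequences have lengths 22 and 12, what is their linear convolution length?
Linear/full convolution length: m + n - 1 = 22 + 12 - 1 = 33

33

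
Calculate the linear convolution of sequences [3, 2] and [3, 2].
y[0] = 3×3 = 9; y[1] = 3×2 + 2×3 = 12; y[2] = 2×2 = 4

[9, 12, 4]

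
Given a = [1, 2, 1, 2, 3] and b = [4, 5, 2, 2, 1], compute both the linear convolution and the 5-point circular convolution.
Linear: y_lin[0] = 1×4 = 4; y_lin[1] = 1×5 + 2×4 = 13; y_lin[2] = 1×2 + 2×5 + 1×4 = 16; y_lin[3] = 1×2 + 2×2 + 1×5 + 2×4 = 19; y_lin[4] = 1×1 + 2×2 + 1×2 + 2×5 + 3×4 = 29; y_lin[5] = 2×1 + 1×2 + 2×2 + 3×5 = 23; y_lin[6] = 1×1 + 2×2 + 3×2 = 11; y_lin[7] = 2×1 + 3×2 = 8; y_lin[8] = 3×1 = 3 → [4, 13, 16, 19, 29, 23, 11, 8, 3]. Circular (length 5): y[0] = 1×4 + 2×1 + 1×2 + 2×2 + 3×5 = 27; y[1] = 1×5 + 2×4 + 1×1 + 2×2 + 3×2 = 24; y[2] = 1×2 + 2×5 + 1×4 + 2×1 + 3×2 = 24; y[3] = 1×2 + 2×2 + 1×5 + 2×4 + 3×1 = 22; y[4] = 1×1 + 2×2 + 1×2 + 2×5 + 3×4 = 29 → [27, 24, 24, 22, 29]

Linear: [4, 13, 16, 19, 29, 23, 11, 8, 3], Circular: [27, 24, 24, 22, 29]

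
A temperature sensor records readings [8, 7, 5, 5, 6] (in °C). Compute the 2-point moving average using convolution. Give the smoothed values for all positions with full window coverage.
2-point moving average kernel = [1, 1]. Apply in 'valid' mode (full window coverage): avg[0] = (8 + 7) / 2 = 7.5; avg[1] = (7 + 5) / 2 = 6.0; avg[2] = (5 + 5) / 2 = 5.0; avg[3] = (5 + 6) / 2 = 5.5. Smoothed values: [7.5, 6.0, 5.0, 5.5]

[7.5, 6.0, 5.0, 5.5]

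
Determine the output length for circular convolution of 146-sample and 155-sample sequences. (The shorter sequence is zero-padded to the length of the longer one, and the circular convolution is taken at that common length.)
Circular convolution (zero-padding the shorter input) has length max(m, n) = max(146, 155) = 155

155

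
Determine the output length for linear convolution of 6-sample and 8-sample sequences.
Linear/full convolution length: m + n - 1 = 6 + 8 - 1 = 13

13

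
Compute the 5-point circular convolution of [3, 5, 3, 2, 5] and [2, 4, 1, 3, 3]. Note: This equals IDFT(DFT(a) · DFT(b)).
Either evaluate y[k] = Σ_j a[j]·b[(k-j) mod 5] directly, or use IDFT(DFT(a) · DFT(b)). y[0] = 3×2 + 5×3 + 3×3 + 2×1 + 5×4 = 52; y[1] = 3×4 + 5×2 + 3×3 + 2×3 + 5×1 = 42; y[2] = 3×1 + 5×4 + 3×2 + 2×3 + 5×3 = 50; y[3] = 3×3 + 5×1 + 3×4 + 2×2 + 5×3 = 45; y[4] = 3×3 + 5×3 + 3×1 + 2×4 + 5×2 = 45. Result: [52, 42, 50, 45, 45]

[52, 42, 50, 45, 45]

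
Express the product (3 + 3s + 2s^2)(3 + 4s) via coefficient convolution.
Ascending coefficients: a = [3, 3, 2], b = [3, 4]. c[0] = 3×3 = 9; c[1] = 3×4 + 3×3 = 21; c[2] = 3×4 + 2×3 = 18; c[3] = 2×4 = 8. Result coefficients: [9, 21, 18, 8] → 9 + 21s + 18s^2 + 8s^3

9 + 21s + 18s^2 + 8s^3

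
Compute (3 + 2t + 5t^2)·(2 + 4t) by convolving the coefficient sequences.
Ascending coefficients: a = [3, 2, 5], b = [2, 4]. c[0] = 3×2 = 6; c[1] = 3×4 + 2×2 = 16; c[2] = 2×4 + 5×2 = 18; c[3] = 5×4 = 20. Result coefficients: [6, 16, 18, 20] → 6 + 16t + 18t^2 + 20t^3

6 + 16t + 18t^2 + 20t^3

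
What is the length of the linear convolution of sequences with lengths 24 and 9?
Linear/full convolution length: m + n - 1 = 24 + 9 - 1 = 32

32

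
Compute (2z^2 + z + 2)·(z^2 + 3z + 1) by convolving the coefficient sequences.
Ascending coefficients: a = [2, 1, 2], b = [1, 3, 1]. c[0] = 2×1 = 2; c[1] = 2×3 + 1×1 = 7; c[2] = 2×1 + 1×3 + 2×1 = 7; c[3] = 1×1 + 2×3 = 7; c[4] = 2×1 = 2. Result coefficients: [2, 7, 7, 7, 2] → 2z^4 + 7z^3 + 7z^2 + 7z + 2

2z^4 + 7z^3 + 7z^2 + 7z + 2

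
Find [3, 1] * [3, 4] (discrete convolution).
y[0] = 3×3 = 9; y[1] = 3×4 + 1×3 = 15; y[2] = 1×4 = 4

[9, 15, 4]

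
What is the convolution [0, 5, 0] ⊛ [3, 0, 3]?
y[0] = 0×3 = 0; y[1] = 0×0 + 5×3 = 15; y[2] = 0×3 + 5×0 + 0×3 = 0; y[3] = 5×3 + 0×0 = 15; y[4] = 0×3 = 0

[0, 15, 0, 15, 0]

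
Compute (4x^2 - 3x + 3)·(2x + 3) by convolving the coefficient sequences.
Ascending coefficients: a = [3, -3, 4], b = [3, 2]. c[0] = 3×3 = 9; c[1] = 3×2 + -3×3 = -3; c[2] = -3×2 + 4×3 = 6; c[3] = 4×2 = 8. Result coefficients: [9, -3, 6, 8] → 8x^3 + 6x^2 - 3x + 9

8x^3 + 6x^2 - 3x + 9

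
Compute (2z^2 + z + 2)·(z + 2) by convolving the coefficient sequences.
Ascending coefficients: a = [2, 1, 2], b = [2, 1]. c[0] = 2×2 = 4; c[1] = 2×1 + 1×2 = 4; c[2] = 1×1 + 2×2 = 5; c[3] = 2×1 = 2. Result coefficients: [4, 4, 5, 2] → 2z^3 + 5z^2 + 4z + 4

2z^3 + 5z^2 + 4z + 4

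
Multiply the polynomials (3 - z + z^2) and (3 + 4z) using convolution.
Ascending coefficients: a = [3, -1, 1], b = [3, 4]. c[0] = 3×3 = 9; c[1] = 3×4 + -1×3 = 9; c[2] = -1×4 + 1×3 = -1; c[3] = 1×4 = 4. Result coefficients: [9, 9, -1, 4] → 9 + 9z - z^2 + 4z^3

9 + 9z - z^2 + 4z^3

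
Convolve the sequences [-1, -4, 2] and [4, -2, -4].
y[0] = -1×4 = -4; y[1] = -1×-2 + -4×4 = -14; y[2] = -1×-4 + -4×-2 + 2×4 = 20; y[3] = -4×-4 + 2×-2 = 12; y[4] = 2×-4 = -8

[-4, -14, 20, 12, -8]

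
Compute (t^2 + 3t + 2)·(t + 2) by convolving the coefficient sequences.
Ascending coefficients: a = [2, 3, 1], b = [2, 1]. c[0] = 2×2 = 4; c[1] = 2×1 + 3×2 = 8; c[2] = 3×1 + 1×2 = 5; c[3] = 1×1 = 1. Result coefficients: [4, 8, 5, 1] → t^3 + 5t^2 + 8t + 4

t^3 + 5t^2 + 8t + 4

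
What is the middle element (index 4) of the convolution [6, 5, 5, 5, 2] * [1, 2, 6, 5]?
Use y[k] = Σ_i a[i]·b[k-i] at k=4. y[4] = 5×5 + 5×6 + 5×2 + 2×1 = 67

67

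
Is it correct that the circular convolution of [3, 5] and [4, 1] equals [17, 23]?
Recompute circular convolution of [3, 5] and [4, 1]: y[0] = 3×4 + 5×1 = 17; y[1] = 3×1 + 5×4 = 23 → [17, 23]. Given [17, 23] matches, so answer: Yes

Yes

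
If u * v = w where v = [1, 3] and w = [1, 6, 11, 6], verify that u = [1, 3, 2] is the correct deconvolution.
Forward-compute [1, 3, 2] * [1, 3]: w[0] = 1×1 = 1; w[1] = 1×3 + 3×1 = 6; w[2] = 3×3 + 2×1 = 11; w[3] = 2×3 = 6 → [1, 6, 11, 6]. Matches given w = [1, 6, 11, 6], so verified.

Verified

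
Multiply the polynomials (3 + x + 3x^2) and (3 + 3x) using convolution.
Ascending coefficients: a = [3, 1, 3], b = [3, 3]. c[0] = 3×3 = 9; c[1] = 3×3 + 1×3 = 12; c[2] = 1×3 + 3×3 = 12; c[3] = 3×3 = 9. Result coefficients: [9, 12, 12, 9] → 9 + 12x + 12x^2 + 9x^3

9 + 12x + 12x^2 + 9x^3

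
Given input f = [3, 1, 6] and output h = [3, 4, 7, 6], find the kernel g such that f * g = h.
Output length 4 = len(f) + len(g) - 1 ⇒ len(g) = 2. Solve g forward using g[k] = (h[k] - Σ_{i≥1} f[i]·g[k-i]) / f[0]: g[0] = h[0] / f[0] = 3 / 3 = 1; g[1] = (h[1] - 1×1) / f[0] = (4 - 1×1) / 3 = 1. So g = [1, 1]. Forward-check [3, 1, 6] * [1, 1]: h[0] = 3×1 = 3; h[1] = 3×1 + 1×1 = 4; h[2] = 1×1 + 6×1 = 7; h[3] = 6×1 = 6 → [3, 4, 7, 6] ✓

[1, 1]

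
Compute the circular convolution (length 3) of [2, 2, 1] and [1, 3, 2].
Use y[k] = Σ_j x[j]·h[(k-j) mod 3]. y[0] = 2×1 + 2×2 + 1×3 = 9; y[1] = 2×3 + 2×1 + 1×2 = 10; y[2] = 2×2 + 2×3 + 1×1 = 11. Result: [9, 10, 11]

[9, 10, 11]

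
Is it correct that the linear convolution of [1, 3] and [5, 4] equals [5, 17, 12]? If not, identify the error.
Recompute linear convolution of [1, 3] and [5, 4]: y[0] = 1×5 = 5; y[1] = 1×4 + 3×5 = 19; y[2] = 3×4 = 12 → [5, 19, 12]. Compare to given [5, 17, 12]: they differ at index 1: given 17, correct 19, so answer: No

No. Error at index 1: given 17, correct 19.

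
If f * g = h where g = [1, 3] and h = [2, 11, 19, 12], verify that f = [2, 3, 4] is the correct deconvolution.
Forward-compute [2, 3, 4] * [1, 3]: h[0] = 2×1 = 2; h[1] = 2×3 + 3×1 = 9; h[2] = 3×3 + 4×1 = 13; h[3] = 4×3 = 12 → [2, 9, 13, 12]. Does not match given h = [2, 11, 19, 12].

Not verified. [2, 3, 4] * [1, 3] = [2, 9, 13, 12], which differs from [2, 11, 19, 12] at index 1.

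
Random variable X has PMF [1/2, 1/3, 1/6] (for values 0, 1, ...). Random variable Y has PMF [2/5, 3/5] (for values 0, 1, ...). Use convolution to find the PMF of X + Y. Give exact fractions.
P(X+Y=k) = Σ_i P(X=i)·P(Y=k-i) — a convolution of [1/2, 1/3, 1/6] and [2/5, 3/5]. P(X+Y=0) = (1/2)×(2/5) = 1/5; P(X+Y=1) = (1/2)×(3/5) + (1/3)×(2/5) = 3/10 + 2/15 = 13/30; P(X+Y=2) = (1/3)×(3/5) + (1/6)×(2/5) = 1/5 + 1/15 = 4/15; P(X+Y=3) = (1/6)×(3/5) = 1/10. PMF: [1/5, 13/30, 4/15, 1/10] (sums to 1 ✓)

[1/5, 13/30, 4/15, 1/10]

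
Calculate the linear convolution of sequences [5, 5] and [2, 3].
y[0] = 5×2 = 10; y[1] = 5×3 + 5×2 = 25; y[2] = 5×3 = 15

[10, 25, 15]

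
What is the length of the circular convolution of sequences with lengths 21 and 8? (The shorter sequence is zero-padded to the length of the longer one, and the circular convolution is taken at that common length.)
Circular convolution (zero-padding the shorter input) has length max(m, n) = max(21, 8) = 21

21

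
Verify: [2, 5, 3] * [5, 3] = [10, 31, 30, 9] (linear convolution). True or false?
Recompute linear convolution of [2, 5, 3] and [5, 3]: y[0] = 2×5 = 10; y[1] = 2×3 + 5×5 = 31; y[2] = 5×3 + 3×5 = 30; y[3] = 3×3 = 9 → [10, 31, 30, 9]. Given [10, 31, 30, 9] matches, so answer: Yes

Yes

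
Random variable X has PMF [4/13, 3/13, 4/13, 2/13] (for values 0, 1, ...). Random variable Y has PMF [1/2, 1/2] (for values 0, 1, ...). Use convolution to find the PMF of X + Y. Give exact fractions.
P(X+Y=k) = Σ_i P(X=i)·P(Y=k-i) — a convolution of [4/13, 3/13, 4/13, 2/13] and [1/2, 1/2]. P(X+Y=0) = (4/13)×(1/2) = 2/13; P(X+Y=1) = (4/13)×(1/2) + (3/13)×(1/2) = 2/13 + 3/26 = 7/26; P(X+Y=2) = (3/13)×(1/2) + (4/13)×(1/2) = 3/26 + 2/13 = 7/26; P(X+Y=3) = (4/13)×(1/2) + (2/13)×(1/2) = 2/13 + 1/13 = 3/13; P(X+Y=4) = (2/13)×(1/2) = 1/13. PMF: [2/13, 7/26, 7/26, 3/13, 1/13] (sums to 1 ✓)

[2/13, 7/26, 7/26, 3/13, 1/13]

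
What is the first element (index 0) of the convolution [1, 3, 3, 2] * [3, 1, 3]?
Use y[k] = Σ_i a[i]·b[k-i] at k=0. y[0] = 1×3 = 3

3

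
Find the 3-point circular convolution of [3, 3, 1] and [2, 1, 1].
Use y[k] = Σ_j a[j]·b[(k-j) mod 3]. y[0] = 3×2 + 3×1 + 1×1 = 10; y[1] = 3×1 + 3×2 + 1×1 = 10; y[2] = 3×1 + 3×1 + 1×2 = 8. Result: [10, 10, 8]

[10, 10, 8]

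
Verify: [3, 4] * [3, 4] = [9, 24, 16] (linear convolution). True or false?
Recompute linear convolution of [3, 4] and [3, 4]: y[0] = 3×3 = 9; y[1] = 3×4 + 4×3 = 24; y[2] = 4×4 = 16 → [9, 24, 16]. Given [9, 24, 16] matches, so answer: Yes

Yes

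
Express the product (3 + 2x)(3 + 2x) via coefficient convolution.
Ascending coefficients: a = [3, 2], b = [3, 2]. c[0] = 3×3 = 9; c[1] = 3×2 + 2×3 = 12; c[2] = 2×2 = 4. Result coefficients: [9, 12, 4] → 9 + 12x + 4x^2

9 + 12x + 4x^2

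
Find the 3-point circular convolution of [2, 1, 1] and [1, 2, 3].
Use y[k] = Σ_j x[j]·h[(k-j) mod 3]. y[0] = 2×1 + 1×3 + 1×2 = 7; y[1] = 2×2 + 1×1 + 1×3 = 8; y[2] = 2×3 + 1×2 + 1×1 = 9. Result: [7, 8, 9]

[7, 8, 9]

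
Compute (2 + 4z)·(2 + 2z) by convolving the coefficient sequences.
Ascending coefficients: a = [2, 4], b = [2, 2]. c[0] = 2×2 = 4; c[1] = 2×2 + 4×2 = 12; c[2] = 4×2 = 8. Result coefficients: [4, 12, 8] → 4 + 12z + 8z^2

4 + 12z + 8z^2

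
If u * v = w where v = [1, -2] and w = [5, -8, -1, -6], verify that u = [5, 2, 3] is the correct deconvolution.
Forward-compute [5, 2, 3] * [1, -2]: w[0] = 5×1 = 5; w[1] = 5×-2 + 2×1 = -8; w[2] = 2×-2 + 3×1 = -1; w[3] = 3×-2 = -6 → [5, -8, -1, -6]. Matches given w = [5, -8, -1, -6], so verified.

Verified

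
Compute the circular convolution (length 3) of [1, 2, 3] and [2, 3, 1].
Use y[k] = Σ_j u[j]·v[(k-j) mod 3]. y[0] = 1×2 + 2×1 + 3×3 = 13; y[1] = 1×3 + 2×2 + 3×1 = 10; y[2] = 1×1 + 2×3 + 3×2 = 13. Result: [13, 10, 13]

[13, 10, 13]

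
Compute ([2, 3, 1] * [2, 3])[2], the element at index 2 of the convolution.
Use y[k] = Σ_i a[i]·b[k-i] at k=2. y[2] = 3×3 + 1×2 = 11

11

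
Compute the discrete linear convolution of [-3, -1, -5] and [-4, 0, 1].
y[0] = -3×-4 = 12; y[1] = -3×0 + -1×-4 = 4; y[2] = -3×1 + -1×0 + -5×-4 = 17; y[3] = -1×1 + -5×0 = -1; y[4] = -5×1 = -5

[12, 4, 17, -1, -5]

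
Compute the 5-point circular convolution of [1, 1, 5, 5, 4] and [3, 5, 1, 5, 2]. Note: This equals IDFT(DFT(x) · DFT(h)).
Either evaluate y[k] = Σ_j x[j]·h[(k-j) mod 5] directly, or use IDFT(DFT(x) · DFT(h)). y[0] = 1×3 + 1×2 + 5×5 + 5×1 + 4×5 = 55; y[1] = 1×5 + 1×3 + 5×2 + 5×5 + 4×1 = 47; y[2] = 1×1 + 1×5 + 5×3 + 5×2 + 4×5 = 51; y[3] = 1×5 + 1×1 + 5×5 + 5×3 + 4×2 = 54; y[4] = 1×2 + 1×5 + 5×1 + 5×5 + 4×3 = 49. Result: [55, 47, 51, 54, 49]

[55, 47, 51, 54, 49]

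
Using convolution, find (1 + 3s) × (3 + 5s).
Ascending coefficients: a = [1, 3], b = [3, 5]. c[0] = 1×3 = 3; c[1] = 1×5 + 3×3 = 14; c[2] = 3×5 = 15. Result coefficients: [3, 14, 15] → 3 + 14s + 15s^2

3 + 14s + 15s^2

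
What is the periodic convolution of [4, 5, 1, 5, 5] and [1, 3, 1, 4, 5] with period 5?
Use y[k] = Σ_j s[j]·t[(k-j) mod 5]. y[0] = 4×1 + 5×5 + 1×4 + 5×1 + 5×3 = 53; y[1] = 4×3 + 5×1 + 1×5 + 5×4 + 5×1 = 47; y[2] = 4×1 + 5×3 + 1×1 + 5×5 + 5×4 = 65; y[3] = 4×4 + 5×1 + 1×3 + 5×1 + 5×5 = 54; y[4] = 4×5 + 5×4 + 1×1 + 5×3 + 5×1 = 61. Result: [53, 47, 65, 54, 61]

[53, 47, 65, 54, 61]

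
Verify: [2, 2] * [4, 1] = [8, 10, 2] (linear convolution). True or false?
Recompute linear convolution of [2, 2] and [4, 1]: y[0] = 2×4 = 8; y[1] = 2×1 + 2×4 = 10; y[2] = 2×1 = 2 → [8, 10, 2]. Given [8, 10, 2] matches, so answer: Yes

Yes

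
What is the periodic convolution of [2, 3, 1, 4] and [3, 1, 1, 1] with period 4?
Use y[k] = Σ_j a[j]·b[(k-j) mod 4]. y[0] = 2×3 + 3×1 + 1×1 + 4×1 = 14; y[1] = 2×1 + 3×3 + 1×1 + 4×1 = 16; y[2] = 2×1 + 3×1 + 1×3 + 4×1 = 12; y[3] = 2×1 + 3×1 + 1×1 + 4×3 = 18. Result: [14, 16, 12, 18]

[14, 16, 12, 18]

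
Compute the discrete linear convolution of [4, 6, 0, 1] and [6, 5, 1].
y[0] = 4×6 = 24; y[1] = 4×5 + 6×6 = 56; y[2] = 4×1 + 6×5 + 0×6 = 34; y[3] = 6×1 + 0×5 + 1×6 = 12; y[4] = 0×1 + 1×5 = 5; y[5] = 1×1 = 1

[24, 56, 34, 12, 5, 1]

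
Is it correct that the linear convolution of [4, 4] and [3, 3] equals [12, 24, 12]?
Recompute linear convolution of [4, 4] and [3, 3]: y[0] = 4×3 = 12; y[1] = 4×3 + 4×3 = 24; y[2] = 4×3 = 12 → [12, 24, 12]. Given [12, 24, 12] matches, so answer: Yes

Yes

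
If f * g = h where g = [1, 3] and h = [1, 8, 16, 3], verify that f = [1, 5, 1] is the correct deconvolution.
Forward-compute [1, 5, 1] * [1, 3]: h[0] = 1×1 = 1; h[1] = 1×3 + 5×1 = 8; h[2] = 5×3 + 1×1 = 16; h[3] = 1×3 = 3 → [1, 8, 16, 3]. Matches given h = [1, 8, 16, 3], so verified.

Verified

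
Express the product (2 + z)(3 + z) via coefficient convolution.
Ascending coefficients: a = [2, 1], b = [3, 1]. c[0] = 2×3 = 6; c[1] = 2×1 + 1×3 = 5; c[2] = 1×1 = 1. Result coefficients: [6, 5, 1] → 6 + 5z + z^2

6 + 5z + z^2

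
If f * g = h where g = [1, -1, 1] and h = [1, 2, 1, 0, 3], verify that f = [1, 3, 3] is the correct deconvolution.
Forward-compute [1, 3, 3] * [1, -1, 1]: h[0] = 1×1 = 1; h[1] = 1×-1 + 3×1 = 2; h[2] = 1×1 + 3×-1 + 3×1 = 1; h[3] = 3×1 + 3×-1 = 0; h[4] = 3×1 = 3 → [1, 2, 1, 0, 3]. Matches given h = [1, 2, 1, 0, 3], so verified.

Verified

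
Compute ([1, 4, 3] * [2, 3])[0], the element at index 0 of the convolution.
Use y[k] = Σ_i a[i]·b[k-i] at k=0. y[0] = 1×2 = 2

2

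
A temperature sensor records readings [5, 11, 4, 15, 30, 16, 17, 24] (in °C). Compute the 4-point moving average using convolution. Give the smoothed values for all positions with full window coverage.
4-point moving average kernel = [1, 1, 1, 1]. Apply in 'valid' mode (full window coverage): avg[0] = (5 + 11 + 4 + 15) / 4 = 8.75; avg[1] = (11 + 4 + 15 + 30) / 4 = 15.0; avg[2] = (4 + 15 + 30 + 16) / 4 = 16.25; avg[3] = (15 + 30 + 16 + 17) / 4 = 19.5; avg[4] = (30 + 16 + 17 + 24) / 4 = 21.75. Smoothed values: [8.75, 15.0, 16.25, 19.5, 21.75]

[8.75, 15.0, 16.25, 19.5, 21.75]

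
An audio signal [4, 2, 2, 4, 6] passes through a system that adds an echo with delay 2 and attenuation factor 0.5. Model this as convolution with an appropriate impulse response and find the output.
Direct-path + delayed-attenuated-path model → impulse response h = [1, 0, 0.5] (1 at lag 0, 0.5 at lag 2). Output y[n] = x[n] + 0.5·x[n - 2] (with x[n] = 0 outside 0..4): y[0] = 4 + 0.5×0 = 4; y[1] = 2 + 0.5×0 = 2; y[2] = 2 + 0.5×4 = 4.0; y[3] = 4 + 0.5×2 = 5.0; y[4] = 6 + 0.5×2 = 7.0; y[5] = 0 + 0.5×4 = 2.0; y[6] = 0 + 0.5×6 = 3.0. So y = [4, 2, 4.0, 5.0, 7.0, 2.0, 3.0]

[4, 2, 4.0, 5.0, 7.0, 2.0, 3.0]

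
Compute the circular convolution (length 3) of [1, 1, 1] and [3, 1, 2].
Use y[k] = Σ_j s[j]·t[(k-j) mod 3]. y[0] = 1×3 + 1×2 + 1×1 = 6; y[1] = 1×1 + 1×3 + 1×2 = 6; y[2] = 1×2 + 1×1 + 1×3 = 6. Result: [6, 6, 6]

[6, 6, 6]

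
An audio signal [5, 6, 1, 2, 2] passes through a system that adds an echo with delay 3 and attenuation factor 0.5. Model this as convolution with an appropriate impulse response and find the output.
Direct-path + delayed-attenuated-path model → impulse response h = [1, 0, 0, 0.5] (1 at lag 0, 0.5 at lag 3). Output y[n] = x[n] + 0.5·x[n - 3] (with x[n] = 0 outside 0..4): y[0] = 5 + 0.5×0 = 5; y[1] = 6 + 0.5×0 = 6; y[2] = 1 + 0.5×0 = 1; y[3] = 2 + 0.5×5 = 4.5; y[4] = 2 + 0.5×6 = 5.0; y[5] = 0 + 0.5×1 = 0.5; y[6] = 0 + 0.5×2 = 1.0; y[7] = 0 + 0.5×2 = 1.0. So y = [5, 6, 1, 4.5, 5.0, 0.5, 1.0, 1.0]

[5, 6, 1, 4.5, 5.0, 0.5, 1.0, 1.0]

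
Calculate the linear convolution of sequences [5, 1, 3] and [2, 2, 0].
y[0] = 5×2 = 10; y[1] = 5×2 + 1×2 = 12; y[2] = 5×0 + 1×2 + 3×2 = 8; y[3] = 1×0 + 3×2 = 6; y[4] = 3×0 = 0

[10, 12, 8, 6, 0]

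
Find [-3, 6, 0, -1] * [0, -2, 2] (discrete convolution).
y[0] = -3×0 = 0; y[1] = -3×-2 + 6×0 = 6; y[2] = -3×2 + 6×-2 + 0×0 = -18; y[3] = 6×2 + 0×-2 + -1×0 = 12; y[4] = 0×2 + -1×-2 = 2; y[5] = -1×2 = -2

[0, 6, -18, 12, 2, -2]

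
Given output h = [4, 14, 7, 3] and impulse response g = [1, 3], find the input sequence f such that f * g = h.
Deconvolve h=[4, 14, 7, 3] by g=[1, 3]. Since g[0]=1, solve forward: f[0] = h[0] / 1 = 4; f[1] = (h[1] - 4×3) / 1 = 2; f[2] = (h[2] - 2×3) / 1 = 1. So f = [4, 2, 1]. Check by forward convolution: h[0] = 4×1 = 4; h[1] = 4×3 + 2×1 = 14; h[2] = 2×3 + 1×1 = 7; h[3] = 1×3 = 3

[4, 2, 1]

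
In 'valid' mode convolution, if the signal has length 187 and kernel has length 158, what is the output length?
'Valid' mode counts only positions where the kernel fully overlaps the signal: m - n + 1 = 187 - 158 + 1 = 30

30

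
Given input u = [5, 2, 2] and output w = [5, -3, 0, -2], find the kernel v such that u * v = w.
Output length 4 = len(u) + len(v) - 1 ⇒ len(v) = 2. Solve v forward using v[k] = (w[k] - Σ_{i≥1} u[i]·v[k-i]) / u[0]: v[0] = w[0] / u[0] = 5 / 5 = 1; v[1] = (w[1] - 2×1) / u[0] = (-3 - 2×1) / 5 = -1. So v = [1, -1]. Forward-check [5, 2, 2] * [1, -1]: w[0] = 5×1 = 5; w[1] = 5×-1 + 2×1 = -3; w[2] = 2×-1 + 2×1 = 0; w[3] = 2×-1 = -2 → [5, -3, 0, -2] ✓

[1, -1]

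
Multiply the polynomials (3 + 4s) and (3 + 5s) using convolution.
Ascending coefficients: a = [3, 4], b = [3, 5]. c[0] = 3×3 = 9; c[1] = 3×5 + 4×3 = 27; c[2] = 4×5 = 20. Result coefficients: [9, 27, 20] → 9 + 27s + 20s^2

9 + 27s + 20s^2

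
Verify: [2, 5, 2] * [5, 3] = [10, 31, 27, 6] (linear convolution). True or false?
Recompute linear convolution of [2, 5, 2] and [5, 3]: y[0] = 2×5 = 10; y[1] = 2×3 + 5×5 = 31; y[2] = 5×3 + 2×5 = 25; y[3] = 2×3 = 6 → [10, 31, 25, 6]. Compare to given [10, 31, 27, 6]: they differ at index 2: given 27, correct 25, so answer: No

No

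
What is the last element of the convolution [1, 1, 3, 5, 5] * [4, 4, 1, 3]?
Use y[k] = Σ_i a[i]·b[k-i] at k=7. y[7] = 5×3 = 15

15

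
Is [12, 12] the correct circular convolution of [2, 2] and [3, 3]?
Recompute circular convolution of [2, 2] and [3, 3]: y[0] = 2×3 + 2×3 = 12; y[1] = 2×3 + 2×3 = 12 → [12, 12]. Given [12, 12] matches, so answer: Yes

Yes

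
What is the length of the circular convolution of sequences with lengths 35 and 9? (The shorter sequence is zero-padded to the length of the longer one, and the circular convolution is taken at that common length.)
Circular convolution (zero-padding the shorter input) has length max(m, n) = max(35, 9) = 35

35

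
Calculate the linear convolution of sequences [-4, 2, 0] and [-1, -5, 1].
y[0] = -4×-1 = 4; y[1] = -4×-5 + 2×-1 = 18; y[2] = -4×1 + 2×-5 + 0×-1 = -14; y[3] = 2×1 + 0×-5 = 2; y[4] = 0×1 = 0

[4, 18, -14, 2, 0]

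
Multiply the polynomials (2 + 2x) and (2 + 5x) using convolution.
Ascending coefficients: a = [2, 2], b = [2, 5]. c[0] = 2×2 = 4; c[1] = 2×5 + 2×2 = 14; c[2] = 2×5 = 10. Result coefficients: [4, 14, 10] → 4 + 14x + 10x^2

4 + 14x + 10x^2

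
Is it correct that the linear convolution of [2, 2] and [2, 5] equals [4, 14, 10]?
Recompute linear convolution of [2, 2] and [2, 5]: y[0] = 2×2 = 4; y[1] = 2×5 + 2×2 = 14; y[2] = 2×5 = 10 → [4, 14, 10]. Given [4, 14, 10] matches, so answer: Yes

Yes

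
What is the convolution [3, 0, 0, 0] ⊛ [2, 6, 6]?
y[0] = 3×2 = 6; y[1] = 3×6 + 0×2 = 18; y[2] = 3×6 + 0×6 + 0×2 = 18; y[3] = 0×6 + 0×6 + 0×2 = 0; y[4] = 0×6 + 0×6 = 0; y[5] = 0×6 = 0

[6, 18, 18, 0, 0, 0]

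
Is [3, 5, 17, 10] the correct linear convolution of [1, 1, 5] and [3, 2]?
Recompute linear convolution of [1, 1, 5] and [3, 2]: y[0] = 1×3 = 3; y[1] = 1×2 + 1×3 = 5; y[2] = 1×2 + 5×3 = 17; y[3] = 5×2 = 10 → [3, 5, 17, 10]. Given [3, 5, 17, 10] matches, so answer: Yes

Yes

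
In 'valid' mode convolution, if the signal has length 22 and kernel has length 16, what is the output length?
'Valid' mode counts only positions where the kernel fully overlaps the signal: m - n + 1 = 22 - 16 + 1 = 7

7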